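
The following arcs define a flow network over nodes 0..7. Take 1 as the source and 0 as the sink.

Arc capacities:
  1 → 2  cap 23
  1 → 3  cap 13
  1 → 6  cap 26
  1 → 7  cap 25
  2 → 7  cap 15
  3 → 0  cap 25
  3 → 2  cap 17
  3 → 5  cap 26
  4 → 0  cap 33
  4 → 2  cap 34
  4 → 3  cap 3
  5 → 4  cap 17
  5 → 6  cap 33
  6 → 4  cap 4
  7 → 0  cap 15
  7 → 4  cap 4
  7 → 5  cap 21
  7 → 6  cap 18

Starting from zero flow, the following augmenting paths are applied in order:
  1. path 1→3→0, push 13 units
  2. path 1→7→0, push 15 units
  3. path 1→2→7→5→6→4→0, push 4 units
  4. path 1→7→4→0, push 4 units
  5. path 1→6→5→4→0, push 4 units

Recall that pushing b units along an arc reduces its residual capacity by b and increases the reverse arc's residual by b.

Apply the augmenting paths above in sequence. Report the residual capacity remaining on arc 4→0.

after path 1 (1→3→0, push 13): res(4,0)=33
after path 2 (1→7→0, push 15): res(4,0)=33
after path 3 (1→2→7→5→6→4→0, push 4): res(4,0)=29
after path 4 (1→7→4→0, push 4): res(4,0)=25
after path 5 (1→6→5→4→0, push 4): res(4,0)=21

Residual capacity of (4,0): 21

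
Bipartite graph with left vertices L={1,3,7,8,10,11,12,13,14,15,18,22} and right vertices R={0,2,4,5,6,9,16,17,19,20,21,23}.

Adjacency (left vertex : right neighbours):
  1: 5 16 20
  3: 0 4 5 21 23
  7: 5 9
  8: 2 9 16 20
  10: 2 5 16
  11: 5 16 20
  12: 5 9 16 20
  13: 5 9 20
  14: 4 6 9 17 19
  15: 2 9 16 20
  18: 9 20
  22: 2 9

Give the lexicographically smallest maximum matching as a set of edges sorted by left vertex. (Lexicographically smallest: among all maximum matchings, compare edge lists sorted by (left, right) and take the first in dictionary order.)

|M| = 7 (so the lex-smallest maximum matching has 7 edges)
process left vertices in ascending order; for each, take the smallest-labelled available neighbour that still permits 7 edges overall, or leave it unmatched if none does
lex-smallest matching: {1-5, 3-0, 7-9, 8-2, 10-16, 11-20, 14-4}

Lex-smallest maximum matching: {(1,5), (3,0), (7,9), (8,2), (10,16), (11,20), (14,4)}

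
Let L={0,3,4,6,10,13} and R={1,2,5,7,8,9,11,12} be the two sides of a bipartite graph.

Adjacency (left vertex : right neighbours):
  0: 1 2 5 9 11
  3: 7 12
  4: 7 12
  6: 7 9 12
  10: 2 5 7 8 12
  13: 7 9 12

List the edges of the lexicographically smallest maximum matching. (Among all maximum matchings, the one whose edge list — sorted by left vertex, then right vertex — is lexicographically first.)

|M| = 5 (so the lex-smallest maximum matching has 5 edges)
process left vertices in ascending order; for each, take the smallest-labelled available neighbour that still permits 5 edges overall, or leave it unmatched if none does
lex-smallest matching: {0-1, 3-7, 4-12, 6-9, 10-2}

Lex-smallest maximum matching: {(0,1), (3,7), (4,12), (6,9), (10,2)}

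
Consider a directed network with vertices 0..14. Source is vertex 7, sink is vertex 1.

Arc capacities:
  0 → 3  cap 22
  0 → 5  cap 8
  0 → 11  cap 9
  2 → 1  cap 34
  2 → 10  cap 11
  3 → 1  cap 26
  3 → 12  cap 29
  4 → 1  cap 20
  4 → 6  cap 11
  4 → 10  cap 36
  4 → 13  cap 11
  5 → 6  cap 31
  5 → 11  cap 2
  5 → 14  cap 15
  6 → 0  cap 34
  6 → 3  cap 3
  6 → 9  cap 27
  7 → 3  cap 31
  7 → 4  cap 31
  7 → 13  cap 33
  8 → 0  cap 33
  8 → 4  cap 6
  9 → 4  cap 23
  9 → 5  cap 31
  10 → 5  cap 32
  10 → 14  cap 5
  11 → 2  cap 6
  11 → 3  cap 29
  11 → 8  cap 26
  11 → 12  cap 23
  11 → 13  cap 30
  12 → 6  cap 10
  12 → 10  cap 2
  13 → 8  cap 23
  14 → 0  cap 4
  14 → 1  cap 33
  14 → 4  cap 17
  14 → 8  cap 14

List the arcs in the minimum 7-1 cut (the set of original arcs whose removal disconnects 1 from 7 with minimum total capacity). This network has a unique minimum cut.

Min-cut arcs: {(3,1), (4,1), (5,14), (10,14), (11,2)} (total capacity 72)

augment #1: 7→3→1 push 26
augment #2: 7→4→1 push 20
augment #3: 7→4→10→14→1 push 5
augment #4: 7→4→10→5→14→1 push 6
augment #5: 7→3→12→10→5→14→1 push 2
augment #6: 7→13→8→0→5→14→1 push 7
augment #7: 7→13→8→0→11→2→1 push 6
max flow = 72; residual-reachable set from 7 gives S-side
cut edges (S→T): {(3,1), (4,1), (5,14), (10,14), (11,2)} total cap 72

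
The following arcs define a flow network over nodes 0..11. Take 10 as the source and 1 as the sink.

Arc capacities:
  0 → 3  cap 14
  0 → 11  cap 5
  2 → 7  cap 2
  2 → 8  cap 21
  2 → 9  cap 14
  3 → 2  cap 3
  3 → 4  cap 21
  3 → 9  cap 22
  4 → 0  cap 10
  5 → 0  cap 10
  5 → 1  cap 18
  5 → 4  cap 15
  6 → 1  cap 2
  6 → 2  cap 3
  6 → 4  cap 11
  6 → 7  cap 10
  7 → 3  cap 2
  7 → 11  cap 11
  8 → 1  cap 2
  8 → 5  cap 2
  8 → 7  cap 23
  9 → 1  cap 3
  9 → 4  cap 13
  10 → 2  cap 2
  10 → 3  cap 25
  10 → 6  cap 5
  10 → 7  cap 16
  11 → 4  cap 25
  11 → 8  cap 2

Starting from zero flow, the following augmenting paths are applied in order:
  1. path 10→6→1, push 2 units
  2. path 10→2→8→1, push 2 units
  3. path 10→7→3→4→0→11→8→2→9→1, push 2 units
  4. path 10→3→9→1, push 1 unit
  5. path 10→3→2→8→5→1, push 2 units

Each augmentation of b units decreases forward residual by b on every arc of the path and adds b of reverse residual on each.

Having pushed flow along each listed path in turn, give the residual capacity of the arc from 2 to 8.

after path 1 (10→6→1, push 2): res(2,8)=21
after path 2 (10→2→8→1, push 2): res(2,8)=19
after path 3 (10→7→3→4→0→11→8→2→9→1, push 2): res(2,8)=21
after path 4 (10→3→9→1, push 1): res(2,8)=21
after path 5 (10→3→2→8→5→1, push 2): res(2,8)=19

Residual capacity of (2,8): 19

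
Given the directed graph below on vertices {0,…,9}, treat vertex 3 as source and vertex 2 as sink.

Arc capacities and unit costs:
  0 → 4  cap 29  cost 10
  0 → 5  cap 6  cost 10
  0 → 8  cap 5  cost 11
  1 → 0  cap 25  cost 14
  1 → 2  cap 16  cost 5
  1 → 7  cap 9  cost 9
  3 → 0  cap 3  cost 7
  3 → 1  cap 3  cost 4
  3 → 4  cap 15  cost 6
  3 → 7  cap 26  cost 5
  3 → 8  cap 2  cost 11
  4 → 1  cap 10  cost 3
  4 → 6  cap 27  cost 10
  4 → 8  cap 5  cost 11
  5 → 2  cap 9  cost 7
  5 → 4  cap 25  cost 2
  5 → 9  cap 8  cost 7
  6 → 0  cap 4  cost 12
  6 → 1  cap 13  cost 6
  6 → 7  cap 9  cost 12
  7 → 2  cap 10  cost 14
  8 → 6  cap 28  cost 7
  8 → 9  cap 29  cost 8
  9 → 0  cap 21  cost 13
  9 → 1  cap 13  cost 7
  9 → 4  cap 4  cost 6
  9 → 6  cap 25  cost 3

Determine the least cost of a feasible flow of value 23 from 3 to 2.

Minimum cost for 23 units: 357

shortest-cost path #1: 3→1→2 push 3 @ unit cost 9 (adds 27)
shortest-cost path #2: 3→4→1→2 push 10 @ unit cost 14 (adds 140)
shortest-cost path #3: 3→7→2 push 10 @ unit cost 19 (adds 190)
total cost = 357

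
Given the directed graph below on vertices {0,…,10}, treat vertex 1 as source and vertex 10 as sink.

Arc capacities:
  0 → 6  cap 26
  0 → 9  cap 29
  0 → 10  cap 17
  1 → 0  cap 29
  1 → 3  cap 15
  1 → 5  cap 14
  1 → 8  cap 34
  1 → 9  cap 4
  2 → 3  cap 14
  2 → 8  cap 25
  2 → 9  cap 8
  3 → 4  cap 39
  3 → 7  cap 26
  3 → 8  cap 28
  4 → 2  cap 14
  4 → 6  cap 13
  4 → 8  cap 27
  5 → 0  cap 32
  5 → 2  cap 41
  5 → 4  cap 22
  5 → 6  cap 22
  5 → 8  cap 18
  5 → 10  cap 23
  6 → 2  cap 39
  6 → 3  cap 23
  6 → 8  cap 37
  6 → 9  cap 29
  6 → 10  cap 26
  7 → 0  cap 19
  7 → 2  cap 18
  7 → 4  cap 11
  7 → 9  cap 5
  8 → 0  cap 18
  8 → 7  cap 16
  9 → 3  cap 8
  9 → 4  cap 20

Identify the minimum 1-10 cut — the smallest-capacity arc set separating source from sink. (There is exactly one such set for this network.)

Min-cut arcs: {(0,10), (1,5), (6,10)} (total capacity 57)

augment #1: 1→0→10 push 17
augment #2: 1→5→10 push 14
augment #3: 1→0→6→10 push 12
augment #4: 1→3→4→6→10 push 13
augment #5: 1→8→0→6→10 push 1
max flow = 57; residual-reachable set from 1 gives S-side
cut edges (S→T): {(0,10), (1,5), (6,10)} total cap 57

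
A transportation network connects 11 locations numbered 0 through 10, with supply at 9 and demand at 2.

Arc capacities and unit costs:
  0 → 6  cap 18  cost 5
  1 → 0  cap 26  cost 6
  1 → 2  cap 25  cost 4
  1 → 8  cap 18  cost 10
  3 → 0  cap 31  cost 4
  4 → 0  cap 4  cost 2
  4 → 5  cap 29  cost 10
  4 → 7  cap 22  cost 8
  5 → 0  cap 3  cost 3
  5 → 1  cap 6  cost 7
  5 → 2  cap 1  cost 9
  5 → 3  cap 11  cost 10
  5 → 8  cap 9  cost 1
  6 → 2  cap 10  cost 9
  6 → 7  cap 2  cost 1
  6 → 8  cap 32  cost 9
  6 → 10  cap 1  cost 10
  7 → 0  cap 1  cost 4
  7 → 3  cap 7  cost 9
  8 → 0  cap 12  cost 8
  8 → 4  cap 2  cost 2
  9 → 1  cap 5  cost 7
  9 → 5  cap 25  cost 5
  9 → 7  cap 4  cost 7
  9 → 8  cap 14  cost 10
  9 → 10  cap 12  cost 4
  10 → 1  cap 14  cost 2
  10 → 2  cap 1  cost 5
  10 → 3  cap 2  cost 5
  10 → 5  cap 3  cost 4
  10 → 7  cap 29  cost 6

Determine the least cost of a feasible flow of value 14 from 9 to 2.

shortest-cost path #1: 9→10→2 push 1 @ unit cost 9 (adds 9)
shortest-cost path #2: 9→10→1→2 push 11 @ unit cost 10 (adds 110)
shortest-cost path #3: 9→1→2 push 2 @ unit cost 11 (adds 22)
total cost = 141

Minimum cost for 14 units: 141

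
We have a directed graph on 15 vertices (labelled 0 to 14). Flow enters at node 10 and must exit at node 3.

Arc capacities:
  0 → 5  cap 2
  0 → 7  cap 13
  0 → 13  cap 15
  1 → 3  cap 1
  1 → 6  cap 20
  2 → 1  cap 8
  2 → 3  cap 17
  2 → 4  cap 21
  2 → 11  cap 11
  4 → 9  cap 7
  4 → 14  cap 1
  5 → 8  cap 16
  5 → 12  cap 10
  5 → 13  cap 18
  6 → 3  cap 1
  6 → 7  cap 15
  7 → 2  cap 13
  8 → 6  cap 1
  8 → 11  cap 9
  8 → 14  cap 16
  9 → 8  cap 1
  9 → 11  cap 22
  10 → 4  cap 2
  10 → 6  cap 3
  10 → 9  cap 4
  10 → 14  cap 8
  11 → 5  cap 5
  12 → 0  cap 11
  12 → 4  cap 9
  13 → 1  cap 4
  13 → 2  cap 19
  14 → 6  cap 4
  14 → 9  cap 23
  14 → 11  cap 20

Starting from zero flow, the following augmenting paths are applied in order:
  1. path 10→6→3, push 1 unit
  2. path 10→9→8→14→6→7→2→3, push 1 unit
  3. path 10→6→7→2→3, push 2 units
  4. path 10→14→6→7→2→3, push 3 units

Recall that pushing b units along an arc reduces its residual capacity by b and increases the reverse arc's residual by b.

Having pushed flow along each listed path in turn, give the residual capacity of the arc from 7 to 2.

Residual capacity of (7,2): 7

after path 1 (10→6→3, push 1): res(7,2)=13
after path 2 (10→9→8→14→6→7→2→3, push 1): res(7,2)=12
after path 3 (10→6→7→2→3, push 2): res(7,2)=10
after path 4 (10→14→6→7→2→3, push 3): res(7,2)=7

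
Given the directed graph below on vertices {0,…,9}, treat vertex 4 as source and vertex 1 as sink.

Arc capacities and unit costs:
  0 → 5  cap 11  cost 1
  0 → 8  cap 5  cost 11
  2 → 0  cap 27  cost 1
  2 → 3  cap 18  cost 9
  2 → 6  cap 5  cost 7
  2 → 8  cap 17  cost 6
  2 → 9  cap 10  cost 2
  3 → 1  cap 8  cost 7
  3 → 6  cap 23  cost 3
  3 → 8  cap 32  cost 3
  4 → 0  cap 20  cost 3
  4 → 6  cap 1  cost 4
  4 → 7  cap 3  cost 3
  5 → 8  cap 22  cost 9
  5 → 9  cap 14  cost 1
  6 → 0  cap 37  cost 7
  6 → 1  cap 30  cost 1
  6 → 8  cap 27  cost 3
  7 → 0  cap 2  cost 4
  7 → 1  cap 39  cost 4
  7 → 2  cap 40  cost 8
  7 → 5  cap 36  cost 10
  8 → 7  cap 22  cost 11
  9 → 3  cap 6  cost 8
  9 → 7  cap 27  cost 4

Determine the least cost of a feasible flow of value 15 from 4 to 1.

shortest-cost path #1: 4→6→1 push 1 @ unit cost 5 (adds 5)
shortest-cost path #2: 4→7→1 push 3 @ unit cost 7 (adds 21)
shortest-cost path #3: 4→0→5→9→7→1 push 11 @ unit cost 13 (adds 143)
total cost = 169

Minimum cost for 15 units: 169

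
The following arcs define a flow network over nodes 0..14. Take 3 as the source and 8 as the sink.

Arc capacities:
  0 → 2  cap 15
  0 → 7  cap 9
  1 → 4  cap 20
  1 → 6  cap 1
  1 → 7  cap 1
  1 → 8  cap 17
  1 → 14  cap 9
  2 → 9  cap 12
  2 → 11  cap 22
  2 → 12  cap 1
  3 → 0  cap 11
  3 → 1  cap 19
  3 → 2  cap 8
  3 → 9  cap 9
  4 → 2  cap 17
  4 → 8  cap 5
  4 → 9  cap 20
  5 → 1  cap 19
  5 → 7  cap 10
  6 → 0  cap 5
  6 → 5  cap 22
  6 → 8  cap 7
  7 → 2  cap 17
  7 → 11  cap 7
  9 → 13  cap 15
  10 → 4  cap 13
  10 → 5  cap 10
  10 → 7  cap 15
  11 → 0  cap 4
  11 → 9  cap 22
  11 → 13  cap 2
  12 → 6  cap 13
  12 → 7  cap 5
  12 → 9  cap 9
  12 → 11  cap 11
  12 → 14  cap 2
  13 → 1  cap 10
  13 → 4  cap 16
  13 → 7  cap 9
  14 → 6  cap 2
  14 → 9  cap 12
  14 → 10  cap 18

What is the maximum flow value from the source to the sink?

augment #1: 3→1→8 bottleneck 17, total now 17
augment #2: 3→1→4→8 bottleneck 2, total now 19
augment #3: 3→2→12→6→8 bottleneck 1, total now 20
augment #4: 3→9→13→4→8 bottleneck 3, total now 23
augment #5: 3→9→13→1→6→8 bottleneck 1, total now 24
augment #6: 3→9→13→1→14→6→8 bottleneck 2, total now 26

Maximum flow value: 26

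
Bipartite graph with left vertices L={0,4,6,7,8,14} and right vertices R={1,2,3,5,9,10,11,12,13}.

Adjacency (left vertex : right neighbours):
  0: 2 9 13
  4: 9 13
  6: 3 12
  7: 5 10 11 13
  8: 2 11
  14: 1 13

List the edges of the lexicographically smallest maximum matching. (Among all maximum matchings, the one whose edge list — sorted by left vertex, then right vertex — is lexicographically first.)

|M| = 6 (so the lex-smallest maximum matching has 6 edges)
process left vertices in ascending order; for each, take the smallest-labelled available neighbour that still permits 6 edges overall, or leave it unmatched if none does
lex-smallest matching: {0-2, 4-9, 6-3, 7-5, 8-11, 14-1}

Lex-smallest maximum matching: {(0,2), (4,9), (6,3), (7,5), (8,11), (14,1)}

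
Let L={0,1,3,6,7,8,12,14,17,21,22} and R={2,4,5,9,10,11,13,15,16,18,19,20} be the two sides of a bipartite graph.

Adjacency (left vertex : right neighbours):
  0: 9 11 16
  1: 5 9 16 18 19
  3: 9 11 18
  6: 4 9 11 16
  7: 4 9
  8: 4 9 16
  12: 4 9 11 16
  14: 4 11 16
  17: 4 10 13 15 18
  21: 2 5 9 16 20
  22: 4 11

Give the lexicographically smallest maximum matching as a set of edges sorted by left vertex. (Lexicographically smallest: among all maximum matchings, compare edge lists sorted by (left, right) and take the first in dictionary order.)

|M| = 8 (so the lex-smallest maximum matching has 8 edges)
process left vertices in ascending order; for each, take the smallest-labelled available neighbour that still permits 8 edges overall, or leave it unmatched if none does
lex-smallest matching: {0-9, 1-5, 3-18, 6-4, 8-16, 12-11, 17-10, 21-2}

Lex-smallest maximum matching: {(0,9), (1,5), (3,18), (6,4), (8,16), (12,11), (17,10), (21,2)}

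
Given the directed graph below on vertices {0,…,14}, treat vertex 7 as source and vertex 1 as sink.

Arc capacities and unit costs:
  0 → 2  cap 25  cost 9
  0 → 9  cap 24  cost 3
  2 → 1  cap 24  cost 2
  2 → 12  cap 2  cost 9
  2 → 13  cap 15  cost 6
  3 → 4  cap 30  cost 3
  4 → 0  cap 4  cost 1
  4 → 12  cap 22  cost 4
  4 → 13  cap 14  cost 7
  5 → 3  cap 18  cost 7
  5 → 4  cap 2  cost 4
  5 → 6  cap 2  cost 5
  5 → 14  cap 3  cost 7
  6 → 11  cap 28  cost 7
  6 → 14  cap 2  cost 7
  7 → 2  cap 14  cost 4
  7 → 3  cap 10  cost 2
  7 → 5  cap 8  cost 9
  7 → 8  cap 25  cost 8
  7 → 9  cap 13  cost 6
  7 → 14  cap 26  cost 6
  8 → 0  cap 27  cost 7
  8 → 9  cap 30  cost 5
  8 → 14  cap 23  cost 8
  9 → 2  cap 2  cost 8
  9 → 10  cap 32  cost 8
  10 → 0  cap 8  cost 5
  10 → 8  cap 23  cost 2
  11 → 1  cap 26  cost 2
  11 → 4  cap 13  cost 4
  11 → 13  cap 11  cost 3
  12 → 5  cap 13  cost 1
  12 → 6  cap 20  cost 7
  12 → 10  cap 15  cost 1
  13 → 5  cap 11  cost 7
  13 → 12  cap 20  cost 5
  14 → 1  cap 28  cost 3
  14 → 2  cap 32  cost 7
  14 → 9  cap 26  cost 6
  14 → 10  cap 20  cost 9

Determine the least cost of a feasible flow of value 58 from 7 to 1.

shortest-cost path #1: 7→2→1 push 14 @ unit cost 6 (adds 84)
shortest-cost path #2: 7→14→1 push 26 @ unit cost 9 (adds 234)
shortest-cost path #3: 7→9→2→1 push 2 @ unit cost 16 (adds 32)
shortest-cost path #4: 7→3→4→0→2→1 push 4 @ unit cost 17 (adds 68)
shortest-cost path #5: 7→8→14→1 push 2 @ unit cost 19 (adds 38)
shortest-cost path #6: 7→5→6→11→1 push 2 @ unit cost 23 (adds 46)
shortest-cost path #7: 7→8→14→2→1 push 4 @ unit cost 25 (adds 100)
shortest-cost path #8: 7→3→4→12→6→11→1 push 4 @ unit cost 25 (adds 100)
total cost = 702

Minimum cost for 58 units: 702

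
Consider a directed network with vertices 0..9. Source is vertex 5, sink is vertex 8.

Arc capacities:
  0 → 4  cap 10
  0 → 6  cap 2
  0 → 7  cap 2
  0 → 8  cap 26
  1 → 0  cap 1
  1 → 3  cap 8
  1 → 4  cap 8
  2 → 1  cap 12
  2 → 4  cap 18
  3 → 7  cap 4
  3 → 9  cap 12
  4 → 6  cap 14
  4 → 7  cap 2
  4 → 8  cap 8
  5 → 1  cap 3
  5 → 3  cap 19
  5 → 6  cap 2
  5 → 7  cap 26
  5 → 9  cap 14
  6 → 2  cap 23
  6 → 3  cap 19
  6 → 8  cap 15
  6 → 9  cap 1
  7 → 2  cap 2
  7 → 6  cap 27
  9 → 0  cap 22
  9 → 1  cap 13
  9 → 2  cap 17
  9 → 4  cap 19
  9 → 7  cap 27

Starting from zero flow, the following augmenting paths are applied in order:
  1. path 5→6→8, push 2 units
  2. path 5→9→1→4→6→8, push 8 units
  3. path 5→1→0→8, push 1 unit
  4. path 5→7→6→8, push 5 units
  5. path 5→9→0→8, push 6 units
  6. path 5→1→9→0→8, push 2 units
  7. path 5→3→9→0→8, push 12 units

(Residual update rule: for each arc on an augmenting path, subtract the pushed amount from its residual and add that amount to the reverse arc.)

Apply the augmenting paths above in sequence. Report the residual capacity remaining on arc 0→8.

after path 1 (5→6→8, push 2): res(0,8)=26
after path 2 (5→9→1→4→6→8, push 8): res(0,8)=26
after path 3 (5→1→0→8, push 1): res(0,8)=25
after path 4 (5→7→6→8, push 5): res(0,8)=25
after path 5 (5→9→0→8, push 6): res(0,8)=19
after path 6 (5→1→9→0→8, push 2): res(0,8)=17
after path 7 (5→3→9→0→8, push 12): res(0,8)=5

Residual capacity of (0,8): 5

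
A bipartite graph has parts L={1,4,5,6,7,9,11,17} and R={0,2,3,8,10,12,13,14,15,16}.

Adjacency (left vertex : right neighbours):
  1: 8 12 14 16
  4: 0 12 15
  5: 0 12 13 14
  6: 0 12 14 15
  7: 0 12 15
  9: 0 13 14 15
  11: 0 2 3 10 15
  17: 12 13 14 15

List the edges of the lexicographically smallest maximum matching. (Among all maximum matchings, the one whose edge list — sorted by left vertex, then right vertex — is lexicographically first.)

|M| = 7 (so the lex-smallest maximum matching has 7 edges)
process left vertices in ascending order; for each, take the smallest-labelled available neighbour that still permits 7 edges overall, or leave it unmatched if none does
lex-smallest matching: {1-8, 4-0, 5-12, 6-14, 7-15, 9-13, 11-2}

Lex-smallest maximum matching: {(1,8), (4,0), (5,12), (6,14), (7,15), (9,13), (11,2)}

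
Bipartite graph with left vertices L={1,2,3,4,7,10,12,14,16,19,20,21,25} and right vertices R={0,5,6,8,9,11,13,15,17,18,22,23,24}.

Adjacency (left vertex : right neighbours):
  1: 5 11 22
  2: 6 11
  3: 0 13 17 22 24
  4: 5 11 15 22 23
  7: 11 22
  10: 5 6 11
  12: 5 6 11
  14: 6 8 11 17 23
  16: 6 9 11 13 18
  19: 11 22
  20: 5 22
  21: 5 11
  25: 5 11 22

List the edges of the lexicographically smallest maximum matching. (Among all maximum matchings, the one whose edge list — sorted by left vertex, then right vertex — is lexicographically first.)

Lex-smallest maximum matching: {(1,5), (2,6), (3,0), (4,15), (7,11), (14,8), (16,9), (19,22)}

|M| = 8 (so the lex-smallest maximum matching has 8 edges)
process left vertices in ascending order; for each, take the smallest-labelled available neighbour that still permits 8 edges overall, or leave it unmatched if none does
lex-smallest matching: {1-5, 2-6, 3-0, 4-15, 7-11, 14-8, 16-9, 19-22}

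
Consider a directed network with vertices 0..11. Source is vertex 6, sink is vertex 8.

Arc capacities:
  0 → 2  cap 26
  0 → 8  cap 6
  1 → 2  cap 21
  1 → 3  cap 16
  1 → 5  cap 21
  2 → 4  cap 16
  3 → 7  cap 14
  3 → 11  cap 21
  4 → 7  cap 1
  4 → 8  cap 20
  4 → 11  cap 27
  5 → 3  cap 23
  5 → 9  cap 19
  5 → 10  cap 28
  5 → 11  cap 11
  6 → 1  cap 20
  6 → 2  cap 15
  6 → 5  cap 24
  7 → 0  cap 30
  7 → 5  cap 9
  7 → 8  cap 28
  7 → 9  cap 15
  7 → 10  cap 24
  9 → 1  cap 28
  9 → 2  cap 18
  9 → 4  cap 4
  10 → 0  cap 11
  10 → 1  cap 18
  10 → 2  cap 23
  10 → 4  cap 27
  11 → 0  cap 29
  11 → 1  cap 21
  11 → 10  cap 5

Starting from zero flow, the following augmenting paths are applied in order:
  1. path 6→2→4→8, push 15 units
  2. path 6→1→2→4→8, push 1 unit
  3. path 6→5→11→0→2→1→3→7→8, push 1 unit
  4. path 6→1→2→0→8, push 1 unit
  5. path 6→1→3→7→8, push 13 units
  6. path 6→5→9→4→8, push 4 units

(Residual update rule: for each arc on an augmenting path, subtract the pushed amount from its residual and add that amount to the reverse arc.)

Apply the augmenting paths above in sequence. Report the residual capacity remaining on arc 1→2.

Residual capacity of (1,2): 20

after path 1 (6→2→4→8, push 15): res(1,2)=21
after path 2 (6→1→2→4→8, push 1): res(1,2)=20
after path 3 (6→5→11→0→2→1→3→7→8, push 1): res(1,2)=21
after path 4 (6→1→2→0→8, push 1): res(1,2)=20
after path 5 (6→1→3→7→8, push 13): res(1,2)=20
after path 6 (6→5→9→4→8, push 4): res(1,2)=20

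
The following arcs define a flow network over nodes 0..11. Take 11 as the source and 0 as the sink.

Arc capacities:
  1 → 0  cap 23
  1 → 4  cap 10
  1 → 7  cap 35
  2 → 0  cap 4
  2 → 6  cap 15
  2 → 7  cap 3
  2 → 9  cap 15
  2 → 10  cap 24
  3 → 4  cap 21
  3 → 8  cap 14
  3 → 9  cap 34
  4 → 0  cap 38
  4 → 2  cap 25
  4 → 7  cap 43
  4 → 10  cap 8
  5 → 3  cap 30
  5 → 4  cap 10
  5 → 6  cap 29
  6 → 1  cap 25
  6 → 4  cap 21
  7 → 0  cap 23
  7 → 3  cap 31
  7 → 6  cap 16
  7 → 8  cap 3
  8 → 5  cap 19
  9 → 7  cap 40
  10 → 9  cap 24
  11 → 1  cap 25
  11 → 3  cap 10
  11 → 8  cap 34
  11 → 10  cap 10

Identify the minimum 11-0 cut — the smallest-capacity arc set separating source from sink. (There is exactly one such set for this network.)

Min-cut arcs: {(8,5), (11,1), (11,3), (11,10)} (total capacity 64)

augment #1: 11→1→0 push 23
augment #2: 11→1→4→0 push 2
augment #3: 11→3→4→0 push 10
augment #4: 11→8→5→4→0 push 10
augment #5: 11→10→9→7→0 push 10
augment #6: 11→8→5→3→4→0 push 9
max flow = 64; residual-reachable set from 11 gives S-side
cut edges (S→T): {(8,5), (11,1), (11,3), (11,10)} total cap 64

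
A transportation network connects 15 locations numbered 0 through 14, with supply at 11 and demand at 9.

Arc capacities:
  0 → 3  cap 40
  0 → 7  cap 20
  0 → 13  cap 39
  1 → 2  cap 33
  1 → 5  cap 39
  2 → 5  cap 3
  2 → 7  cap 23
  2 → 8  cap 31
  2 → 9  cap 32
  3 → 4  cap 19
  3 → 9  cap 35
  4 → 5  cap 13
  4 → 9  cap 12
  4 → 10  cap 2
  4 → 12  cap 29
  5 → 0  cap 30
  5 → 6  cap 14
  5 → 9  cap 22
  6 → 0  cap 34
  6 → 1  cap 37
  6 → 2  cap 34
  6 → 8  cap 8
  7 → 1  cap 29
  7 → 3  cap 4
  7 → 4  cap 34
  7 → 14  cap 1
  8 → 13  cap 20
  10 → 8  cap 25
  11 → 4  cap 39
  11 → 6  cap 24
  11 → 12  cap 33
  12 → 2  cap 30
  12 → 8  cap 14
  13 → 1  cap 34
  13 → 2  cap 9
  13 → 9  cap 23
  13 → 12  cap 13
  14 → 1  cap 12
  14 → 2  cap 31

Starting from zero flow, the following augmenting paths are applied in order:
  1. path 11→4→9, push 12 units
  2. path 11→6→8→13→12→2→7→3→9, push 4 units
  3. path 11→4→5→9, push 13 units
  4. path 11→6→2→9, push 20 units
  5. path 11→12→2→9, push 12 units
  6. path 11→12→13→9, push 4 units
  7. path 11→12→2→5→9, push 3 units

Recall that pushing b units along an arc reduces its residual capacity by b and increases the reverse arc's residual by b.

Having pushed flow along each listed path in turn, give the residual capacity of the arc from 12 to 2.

after path 1 (11→4→9, push 12): res(12,2)=30
after path 2 (11→6→8→13→12→2→7→3→9, push 4): res(12,2)=26
after path 3 (11→4→5→9, push 13): res(12,2)=26
after path 4 (11→6→2→9, push 20): res(12,2)=26
after path 5 (11→12→2→9, push 12): res(12,2)=14
after path 6 (11→12→13→9, push 4): res(12,2)=14
after path 7 (11→12→2→5→9, push 3): res(12,2)=11

Residual capacity of (12,2): 11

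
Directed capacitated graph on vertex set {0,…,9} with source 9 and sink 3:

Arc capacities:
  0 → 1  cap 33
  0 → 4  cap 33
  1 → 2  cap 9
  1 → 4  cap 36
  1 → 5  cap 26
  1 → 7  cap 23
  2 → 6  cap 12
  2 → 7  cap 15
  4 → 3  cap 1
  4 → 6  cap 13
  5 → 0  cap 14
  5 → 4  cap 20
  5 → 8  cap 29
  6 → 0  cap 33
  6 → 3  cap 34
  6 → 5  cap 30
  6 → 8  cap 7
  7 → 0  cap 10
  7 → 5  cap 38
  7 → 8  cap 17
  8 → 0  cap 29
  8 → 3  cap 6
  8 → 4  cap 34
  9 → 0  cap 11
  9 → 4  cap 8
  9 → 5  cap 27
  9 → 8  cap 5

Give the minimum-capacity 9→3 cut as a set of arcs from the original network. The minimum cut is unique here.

augment #1: 9→4→3 push 1
augment #2: 9→8→3 push 5
augment #3: 9→4→6→3 push 7
augment #4: 9→5→8→3 push 1
augment #5: 9→0→4→6→3 push 6
augment #6: 9→0→1→2→6→3 push 5
augment #7: 9→5→0→1→2→6→3 push 4
max flow = 29; residual-reachable set from 9 gives S-side
cut edges (S→T): {(1,2), (4,3), (4,6), (8,3)} total cap 29

Min-cut arcs: {(1,2), (4,3), (4,6), (8,3)} (total capacity 29)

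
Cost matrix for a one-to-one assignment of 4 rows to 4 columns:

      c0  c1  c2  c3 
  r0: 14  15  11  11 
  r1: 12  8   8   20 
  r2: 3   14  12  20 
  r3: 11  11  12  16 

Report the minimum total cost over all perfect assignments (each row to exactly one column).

optimal assignment: row0→col3 (cost 11), row1→col2 (cost 8), row2→col0 (cost 3), row3→col1 (cost 11)
total = 11 + 8 + 3 + 11 = 33

Minimum assignment cost: 33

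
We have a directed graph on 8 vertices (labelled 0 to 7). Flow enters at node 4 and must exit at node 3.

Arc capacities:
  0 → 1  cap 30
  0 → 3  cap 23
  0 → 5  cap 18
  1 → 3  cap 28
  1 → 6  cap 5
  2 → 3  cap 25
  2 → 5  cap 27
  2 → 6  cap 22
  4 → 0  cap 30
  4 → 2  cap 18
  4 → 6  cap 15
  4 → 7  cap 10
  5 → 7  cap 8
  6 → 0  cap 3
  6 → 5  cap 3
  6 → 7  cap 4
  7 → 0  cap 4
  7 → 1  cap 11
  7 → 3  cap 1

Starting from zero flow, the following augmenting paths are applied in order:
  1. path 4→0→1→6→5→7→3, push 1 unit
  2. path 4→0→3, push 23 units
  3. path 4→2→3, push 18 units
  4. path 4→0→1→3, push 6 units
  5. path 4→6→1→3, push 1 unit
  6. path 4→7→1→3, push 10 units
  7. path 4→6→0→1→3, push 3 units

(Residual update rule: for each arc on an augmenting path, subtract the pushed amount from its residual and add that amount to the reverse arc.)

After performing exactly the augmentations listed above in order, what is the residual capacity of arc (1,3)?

after path 1 (4→0→1→6→5→7→3, push 1): res(1,3)=28
after path 2 (4→0→3, push 23): res(1,3)=28
after path 3 (4→2→3, push 18): res(1,3)=28
after path 4 (4→0→1→3, push 6): res(1,3)=22
after path 5 (4→6→1→3, push 1): res(1,3)=21
after path 6 (4→7→1→3, push 10): res(1,3)=11
after path 7 (4→6→0→1→3, push 3): res(1,3)=8

Residual capacity of (1,3): 8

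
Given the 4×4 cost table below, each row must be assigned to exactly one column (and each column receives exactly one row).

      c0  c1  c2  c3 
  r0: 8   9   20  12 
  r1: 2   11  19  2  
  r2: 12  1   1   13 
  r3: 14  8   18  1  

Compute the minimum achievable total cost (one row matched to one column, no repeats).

Minimum assignment cost: 13

optimal assignment: row0→col1 (cost 9), row1→col0 (cost 2), row2→col2 (cost 1), row3→col3 (cost 1)
total = 9 + 2 + 1 + 1 = 13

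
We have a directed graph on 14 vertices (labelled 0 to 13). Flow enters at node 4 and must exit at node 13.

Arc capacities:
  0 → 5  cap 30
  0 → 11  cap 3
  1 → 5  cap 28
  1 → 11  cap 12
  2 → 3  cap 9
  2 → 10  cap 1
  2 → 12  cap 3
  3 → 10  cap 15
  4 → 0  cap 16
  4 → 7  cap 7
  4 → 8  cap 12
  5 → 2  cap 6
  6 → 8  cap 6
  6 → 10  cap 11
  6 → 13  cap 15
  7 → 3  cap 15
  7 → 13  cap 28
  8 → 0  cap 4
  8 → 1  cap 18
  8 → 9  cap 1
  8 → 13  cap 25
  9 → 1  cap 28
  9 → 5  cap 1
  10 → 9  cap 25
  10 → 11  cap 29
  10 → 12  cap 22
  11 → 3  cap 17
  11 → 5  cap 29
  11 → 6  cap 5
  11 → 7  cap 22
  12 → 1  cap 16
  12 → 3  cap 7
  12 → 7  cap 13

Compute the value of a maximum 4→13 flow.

augment #1: 4→7→13 bottleneck 7, total now 7
augment #2: 4→8→13 bottleneck 12, total now 19
augment #3: 4→0→11→6→13 bottleneck 3, total now 22
augment #4: 4→0→5→2→12→7→13 bottleneck 3, total now 25
augment #5: 4→0→5→2→10→11→6→13 bottleneck 1, total now 26
augment #6: 4→0→5→2→3→10→11→6→13 bottleneck 1, total now 27
augment #7: 4→0→5→2→3→10→11→7→13 bottleneck 1, total now 28

Maximum flow value: 28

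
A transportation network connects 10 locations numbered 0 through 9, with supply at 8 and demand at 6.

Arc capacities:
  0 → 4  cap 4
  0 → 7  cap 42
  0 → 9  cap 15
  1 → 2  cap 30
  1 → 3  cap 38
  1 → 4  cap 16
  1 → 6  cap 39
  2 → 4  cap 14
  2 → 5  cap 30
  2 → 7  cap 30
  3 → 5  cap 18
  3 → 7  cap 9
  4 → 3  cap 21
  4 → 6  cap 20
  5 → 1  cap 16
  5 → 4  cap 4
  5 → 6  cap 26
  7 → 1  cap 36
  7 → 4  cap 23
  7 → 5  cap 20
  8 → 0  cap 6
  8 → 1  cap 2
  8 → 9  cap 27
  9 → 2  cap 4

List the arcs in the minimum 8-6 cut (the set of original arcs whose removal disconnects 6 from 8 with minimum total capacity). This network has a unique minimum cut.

augment #1: 8→1→6 push 2
augment #2: 8→0→4→6 push 4
augment #3: 8→0→7→1→6 push 2
augment #4: 8→9→2→4→6 push 4
max flow = 12; residual-reachable set from 8 gives S-side
cut edges (S→T): {(8,0), (8,1), (9,2)} total cap 12

Min-cut arcs: {(8,0), (8,1), (9,2)} (total capacity 12)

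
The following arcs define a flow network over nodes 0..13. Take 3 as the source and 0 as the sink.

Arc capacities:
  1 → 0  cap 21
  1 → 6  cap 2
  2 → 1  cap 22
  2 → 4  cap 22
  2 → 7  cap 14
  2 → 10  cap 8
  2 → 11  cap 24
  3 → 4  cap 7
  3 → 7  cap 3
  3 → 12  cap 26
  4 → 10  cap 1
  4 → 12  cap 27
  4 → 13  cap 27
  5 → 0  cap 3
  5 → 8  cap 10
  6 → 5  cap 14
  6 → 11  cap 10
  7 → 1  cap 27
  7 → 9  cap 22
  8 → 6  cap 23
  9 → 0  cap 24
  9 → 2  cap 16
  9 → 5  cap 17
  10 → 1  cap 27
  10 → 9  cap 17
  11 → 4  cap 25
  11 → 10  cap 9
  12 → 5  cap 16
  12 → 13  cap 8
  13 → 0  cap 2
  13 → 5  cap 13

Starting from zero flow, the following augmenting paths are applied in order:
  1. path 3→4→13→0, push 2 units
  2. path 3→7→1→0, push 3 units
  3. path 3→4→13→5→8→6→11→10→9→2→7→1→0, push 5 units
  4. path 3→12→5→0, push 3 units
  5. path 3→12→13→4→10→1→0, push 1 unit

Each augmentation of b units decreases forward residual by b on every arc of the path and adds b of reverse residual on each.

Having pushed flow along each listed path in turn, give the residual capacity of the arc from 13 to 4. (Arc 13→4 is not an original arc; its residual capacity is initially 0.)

Residual capacity of (13,4): 6

after path 1 (3→4→13→0, push 2): res(13,4)=2
after path 2 (3→7→1→0, push 3): res(13,4)=2
after path 3 (3→4→13→5→8→6→11→10→9→2→7→1→0, push 5): res(13,4)=7
after path 4 (3→12→5→0, push 3): res(13,4)=7
after path 5 (3→12→13→4→10→1→0, push 1): res(13,4)=6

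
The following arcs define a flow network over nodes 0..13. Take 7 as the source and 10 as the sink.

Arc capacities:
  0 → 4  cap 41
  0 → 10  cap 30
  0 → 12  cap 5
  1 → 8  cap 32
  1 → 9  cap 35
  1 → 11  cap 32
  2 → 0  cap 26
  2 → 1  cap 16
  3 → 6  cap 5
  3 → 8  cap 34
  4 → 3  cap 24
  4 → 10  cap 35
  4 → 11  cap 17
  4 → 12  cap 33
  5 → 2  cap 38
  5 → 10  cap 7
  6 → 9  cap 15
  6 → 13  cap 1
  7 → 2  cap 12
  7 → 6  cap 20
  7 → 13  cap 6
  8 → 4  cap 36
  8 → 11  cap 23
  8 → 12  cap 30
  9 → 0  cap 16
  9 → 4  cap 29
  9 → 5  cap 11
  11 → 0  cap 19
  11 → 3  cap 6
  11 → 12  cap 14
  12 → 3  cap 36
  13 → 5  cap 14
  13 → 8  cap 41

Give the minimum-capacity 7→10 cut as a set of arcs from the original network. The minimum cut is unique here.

augment #1: 7→2→0→10 push 12
augment #2: 7→13→5→10 push 6
augment #3: 7→6→9→0→10 push 15
augment #4: 7→6→13→5→10 push 1
max flow = 34; residual-reachable set from 7 gives S-side
cut edges (S→T): {(6,9), (6,13), (7,2), (7,13)} total cap 34

Min-cut arcs: {(6,9), (6,13), (7,2), (7,13)} (total capacity 34)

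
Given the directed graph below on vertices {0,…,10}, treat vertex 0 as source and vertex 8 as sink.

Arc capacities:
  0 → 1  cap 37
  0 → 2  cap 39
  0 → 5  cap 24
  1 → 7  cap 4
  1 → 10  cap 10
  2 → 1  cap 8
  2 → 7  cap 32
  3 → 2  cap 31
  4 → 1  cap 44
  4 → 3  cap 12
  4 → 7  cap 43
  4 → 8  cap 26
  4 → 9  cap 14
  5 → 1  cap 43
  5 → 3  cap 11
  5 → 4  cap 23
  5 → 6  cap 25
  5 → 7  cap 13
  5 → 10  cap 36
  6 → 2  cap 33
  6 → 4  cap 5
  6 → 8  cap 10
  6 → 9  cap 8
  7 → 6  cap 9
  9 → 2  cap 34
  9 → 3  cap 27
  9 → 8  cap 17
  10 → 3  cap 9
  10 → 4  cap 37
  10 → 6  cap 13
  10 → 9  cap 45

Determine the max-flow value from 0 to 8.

augment #1: 0→5→4→8 bottleneck 23, total now 23
augment #2: 0→5→6→8 bottleneck 1, total now 24
augment #3: 0→1→7→6→8 bottleneck 4, total now 28
augment #4: 0→1→10→4→8 bottleneck 3, total now 31
augment #5: 0→1→10→6→8 bottleneck 5, total now 36
augment #6: 0→1→10→9→8 bottleneck 2, total now 38
augment #7: 0→2→7→6→9→8 bottleneck 5, total now 43

Maximum flow value: 43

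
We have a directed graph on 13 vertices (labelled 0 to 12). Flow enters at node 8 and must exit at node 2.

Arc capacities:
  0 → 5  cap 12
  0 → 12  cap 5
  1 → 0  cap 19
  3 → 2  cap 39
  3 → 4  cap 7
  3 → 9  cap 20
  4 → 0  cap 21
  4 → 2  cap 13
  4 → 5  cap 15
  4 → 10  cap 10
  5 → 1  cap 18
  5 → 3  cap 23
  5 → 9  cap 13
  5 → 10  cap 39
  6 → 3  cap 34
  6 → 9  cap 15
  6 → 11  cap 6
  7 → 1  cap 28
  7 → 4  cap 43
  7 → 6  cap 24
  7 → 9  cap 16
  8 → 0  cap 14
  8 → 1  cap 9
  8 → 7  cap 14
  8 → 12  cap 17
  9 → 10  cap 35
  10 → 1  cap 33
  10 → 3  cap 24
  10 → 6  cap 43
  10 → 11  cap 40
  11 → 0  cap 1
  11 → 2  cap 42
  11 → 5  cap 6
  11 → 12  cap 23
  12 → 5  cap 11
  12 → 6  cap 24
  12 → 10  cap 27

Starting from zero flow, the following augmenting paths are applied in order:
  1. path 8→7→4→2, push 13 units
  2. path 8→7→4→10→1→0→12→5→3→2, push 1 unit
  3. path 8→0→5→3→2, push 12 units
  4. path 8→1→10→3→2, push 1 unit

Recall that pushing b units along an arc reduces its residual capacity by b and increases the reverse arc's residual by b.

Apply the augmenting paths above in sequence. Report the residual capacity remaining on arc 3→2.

after path 1 (8→7→4→2, push 13): res(3,2)=39
after path 2 (8→7→4→10→1→0→12→5→3→2, push 1): res(3,2)=38
after path 3 (8→0→5→3→2, push 12): res(3,2)=26
after path 4 (8→1→10→3→2, push 1): res(3,2)=25

Residual capacity of (3,2): 25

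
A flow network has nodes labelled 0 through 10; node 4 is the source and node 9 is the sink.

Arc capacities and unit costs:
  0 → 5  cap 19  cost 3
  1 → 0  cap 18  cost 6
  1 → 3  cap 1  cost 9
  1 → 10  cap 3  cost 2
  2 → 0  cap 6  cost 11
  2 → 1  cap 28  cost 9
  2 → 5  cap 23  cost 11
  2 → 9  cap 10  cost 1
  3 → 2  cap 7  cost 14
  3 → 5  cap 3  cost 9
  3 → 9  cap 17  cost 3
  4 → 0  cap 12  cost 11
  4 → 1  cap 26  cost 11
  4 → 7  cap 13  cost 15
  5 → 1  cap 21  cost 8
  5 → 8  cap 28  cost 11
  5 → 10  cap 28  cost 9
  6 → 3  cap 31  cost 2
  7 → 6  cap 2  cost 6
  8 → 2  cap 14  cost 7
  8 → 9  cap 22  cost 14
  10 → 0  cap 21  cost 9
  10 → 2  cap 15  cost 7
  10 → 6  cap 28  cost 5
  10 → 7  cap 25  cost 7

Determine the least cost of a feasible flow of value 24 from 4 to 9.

Minimum cost for 24 units: 754

shortest-cost path #1: 4→1→10→2→9 push 3 @ unit cost 21 (adds 63)
shortest-cost path #2: 4→1→3→9 push 1 @ unit cost 23 (adds 23)
shortest-cost path #3: 4→7→6→3→9 push 2 @ unit cost 26 (adds 52)
shortest-cost path #4: 4→0→5→10→2→9 push 7 @ unit cost 31 (adds 217)
shortest-cost path #5: 4→0→5→10→6→3→9 push 5 @ unit cost 33 (adds 165)
shortest-cost path #6: 4→1→0→5→10→6→3→9 push 6 @ unit cost 39 (adds 234)
total cost = 754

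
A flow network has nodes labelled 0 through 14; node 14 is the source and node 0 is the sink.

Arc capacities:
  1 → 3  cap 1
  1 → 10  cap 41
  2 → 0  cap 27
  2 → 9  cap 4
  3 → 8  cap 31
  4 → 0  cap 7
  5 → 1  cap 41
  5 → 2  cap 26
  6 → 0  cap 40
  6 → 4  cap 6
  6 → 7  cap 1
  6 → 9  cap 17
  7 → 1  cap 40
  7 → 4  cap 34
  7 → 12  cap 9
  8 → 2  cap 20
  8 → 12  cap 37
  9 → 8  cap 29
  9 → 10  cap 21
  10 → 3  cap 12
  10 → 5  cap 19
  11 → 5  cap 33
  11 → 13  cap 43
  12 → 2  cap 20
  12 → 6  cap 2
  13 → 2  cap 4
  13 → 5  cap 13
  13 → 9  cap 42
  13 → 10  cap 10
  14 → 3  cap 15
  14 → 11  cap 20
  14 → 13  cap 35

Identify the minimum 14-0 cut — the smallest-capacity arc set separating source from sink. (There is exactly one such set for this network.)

Min-cut arcs: {(2,0), (12,6)} (total capacity 29)

augment #1: 14→13→2→0 push 4
augment #2: 14→3→8→2→0 push 15
augment #3: 14→11→5→2→0 push 8
augment #4: 14→13→9→8→12→6→0 push 2
max flow = 29; residual-reachable set from 14 gives S-side
cut edges (S→T): {(2,0), (12,6)} total cap 29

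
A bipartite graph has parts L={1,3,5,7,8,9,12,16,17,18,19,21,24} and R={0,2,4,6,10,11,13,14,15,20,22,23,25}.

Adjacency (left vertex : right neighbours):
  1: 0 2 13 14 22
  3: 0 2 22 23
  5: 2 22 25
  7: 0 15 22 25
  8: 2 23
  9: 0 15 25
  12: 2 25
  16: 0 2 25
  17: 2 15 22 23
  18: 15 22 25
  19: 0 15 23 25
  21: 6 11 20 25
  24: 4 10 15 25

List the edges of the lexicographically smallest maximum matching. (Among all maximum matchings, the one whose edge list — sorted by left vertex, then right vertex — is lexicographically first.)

Lex-smallest maximum matching: {(1,13), (3,0), (5,2), (7,15), (8,23), (9,25), (17,22), (21,6), (24,4)}

|M| = 9 (so the lex-smallest maximum matching has 9 edges)
process left vertices in ascending order; for each, take the smallest-labelled available neighbour that still permits 9 edges overall, or leave it unmatched if none does
lex-smallest matching: {1-13, 3-0, 5-2, 7-15, 8-23, 9-25, 17-22, 21-6, 24-4}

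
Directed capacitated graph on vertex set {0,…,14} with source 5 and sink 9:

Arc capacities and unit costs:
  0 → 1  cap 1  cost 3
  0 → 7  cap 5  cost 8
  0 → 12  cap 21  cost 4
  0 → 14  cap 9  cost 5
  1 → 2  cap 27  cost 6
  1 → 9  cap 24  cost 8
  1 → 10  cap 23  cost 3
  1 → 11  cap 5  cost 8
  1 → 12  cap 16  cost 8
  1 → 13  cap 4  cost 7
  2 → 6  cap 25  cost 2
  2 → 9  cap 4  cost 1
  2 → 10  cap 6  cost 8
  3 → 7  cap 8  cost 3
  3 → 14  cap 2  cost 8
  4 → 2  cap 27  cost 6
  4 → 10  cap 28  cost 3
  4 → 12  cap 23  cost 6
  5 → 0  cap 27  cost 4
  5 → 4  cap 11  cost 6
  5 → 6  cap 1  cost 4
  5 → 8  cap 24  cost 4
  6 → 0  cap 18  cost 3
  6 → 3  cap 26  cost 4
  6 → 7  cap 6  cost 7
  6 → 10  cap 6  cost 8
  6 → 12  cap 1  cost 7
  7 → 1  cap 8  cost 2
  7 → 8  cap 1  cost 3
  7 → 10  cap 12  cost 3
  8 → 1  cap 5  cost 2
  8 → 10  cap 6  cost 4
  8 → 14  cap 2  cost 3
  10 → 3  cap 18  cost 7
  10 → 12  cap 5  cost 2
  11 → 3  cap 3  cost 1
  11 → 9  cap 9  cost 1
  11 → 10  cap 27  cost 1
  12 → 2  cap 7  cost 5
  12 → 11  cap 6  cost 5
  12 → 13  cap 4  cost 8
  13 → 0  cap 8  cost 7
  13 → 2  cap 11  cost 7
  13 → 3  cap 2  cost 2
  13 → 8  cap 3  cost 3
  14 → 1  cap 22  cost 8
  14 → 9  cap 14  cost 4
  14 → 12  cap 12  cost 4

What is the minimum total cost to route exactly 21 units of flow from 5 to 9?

shortest-cost path #1: 5→8→14→9 push 2 @ unit cost 11 (adds 22)
shortest-cost path #2: 5→8→1→2→9 push 4 @ unit cost 13 (adds 52)
shortest-cost path #3: 5→0→14→9 push 9 @ unit cost 13 (adds 117)
shortest-cost path #4: 5→8→1→9 push 1 @ unit cost 14 (adds 14)
shortest-cost path #5: 5→0→12→11→9 push 5 @ unit cost 14 (adds 70)
total cost = 275

Minimum cost for 21 units: 275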